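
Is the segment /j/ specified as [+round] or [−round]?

[−round]

/j/ is the palatal glide. The feature [round] marks segments produced with lip rounding; /j/ lacks this property, so it is [−round].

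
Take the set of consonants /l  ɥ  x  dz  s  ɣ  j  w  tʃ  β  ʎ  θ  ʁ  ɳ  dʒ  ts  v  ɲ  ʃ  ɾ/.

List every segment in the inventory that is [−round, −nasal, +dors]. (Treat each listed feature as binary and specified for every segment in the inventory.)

x, ɣ, j, ʎ, ʁ

Among the inventory, the [−round] segments are /l, x, dz, s, ɣ, j, tʃ, β, ʎ, θ, ʁ, ɳ, dʒ, ts, v, ɲ, ʃ, ɾ/.
Then [−nasal] gives /l, x, dz, s, ɣ, j, tʃ, β, ʎ, θ, ʁ, dʒ, ts, v, ʃ, ɾ/.
Within that set, [+dorsal] leaves /x, ɣ, j, ʎ, ʁ/.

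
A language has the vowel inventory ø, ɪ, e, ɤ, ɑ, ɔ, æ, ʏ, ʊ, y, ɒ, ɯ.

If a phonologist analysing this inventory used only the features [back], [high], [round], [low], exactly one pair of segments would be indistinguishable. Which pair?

/y/ (high front rounded tense vowel) and /ʏ/ (high front rounded lax vowel) are both [−back], [+high], [+round], [−low], so none of the listed features separates them. (They do differ in [tense], which is not among the given features.) Every other pair in the inventory differs on at least one listed feature.

y, ʏ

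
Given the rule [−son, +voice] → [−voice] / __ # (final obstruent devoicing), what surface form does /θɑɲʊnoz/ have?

/z/ satisfies [−son, +voice] and sits in __ #. The [−voice] counterpart of the voiced alveolar fricative is /s/. Other segments in /θɑɲʊnoz/ either fail the structural description or are not in the environment, so the surface form is [θɑɲʊnos].

[θɑɲʊnos]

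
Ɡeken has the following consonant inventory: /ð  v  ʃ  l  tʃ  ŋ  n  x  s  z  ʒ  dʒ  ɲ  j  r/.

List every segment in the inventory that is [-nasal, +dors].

x, j

Eliminate segments failing any feature: /ð, v, ʃ, l, tʃ, s, z, ʒ, dʒ, r/ are [-dorsal]; /ŋ, n, ɲ/ are [+nasal]. The remaining /x, j/ satisfy [-nasal], [+dorsal].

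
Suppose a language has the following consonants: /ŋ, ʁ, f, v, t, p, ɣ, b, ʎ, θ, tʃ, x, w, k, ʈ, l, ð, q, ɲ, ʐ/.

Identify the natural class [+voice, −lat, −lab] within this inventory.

ŋ, ʁ, ɣ, ð, ɲ, ʐ

Eliminate segments failing any feature: /f, t, p, θ, tʃ, x, k, ʈ, q/ are [−voice]; /v, b, w/ are [+labial]; /ʎ, l/ are [+lateral]. The remaining /ŋ, ʁ, ɣ, ð, ɲ, ʐ/ satisfy [+voice], [−lateral], [−labial].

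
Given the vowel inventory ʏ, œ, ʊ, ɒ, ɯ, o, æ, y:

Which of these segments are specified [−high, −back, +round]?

Eliminate segments failing any feature: /ʏ, ʊ, ɯ, y/ are [+high]; /ɒ, o/ are [+back]; /æ/ is [−round]. The remaining /œ/ satisfy [−high], [−back], [+round].

œ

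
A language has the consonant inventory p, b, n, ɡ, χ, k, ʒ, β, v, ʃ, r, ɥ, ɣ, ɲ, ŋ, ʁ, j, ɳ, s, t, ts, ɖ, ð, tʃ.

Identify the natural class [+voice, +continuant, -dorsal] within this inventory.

ʒ, β, v, r, ð

Checking each segment against [+voice], [+continuant], [-dorsal]: /ʒ/ (voiced postalveolar fricative), /β/ (voiced bilabial fricative), /v/ (voiced labiodental fricative), /r/ (alveolar trill), /ð/ (voiced dental fricative) satisfy every feature; every other segment in the inventory fails at least one.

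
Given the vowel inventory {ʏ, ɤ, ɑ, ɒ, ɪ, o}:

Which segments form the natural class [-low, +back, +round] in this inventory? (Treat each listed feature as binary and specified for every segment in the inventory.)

The [-low] segments are /ʏ, ɤ, ɪ, o/.
Intersecting with [+back] gives /ɤ, o/.
Intersecting with [+round] leaves /o/.

o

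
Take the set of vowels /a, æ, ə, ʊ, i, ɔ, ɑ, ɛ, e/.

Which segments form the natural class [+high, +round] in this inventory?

ʊ

Eliminate segments failing any feature: /a, æ, ə, ɔ, ɑ, ɛ, e/ are [−high]; /i/ is [−round]. The remaining /ʊ/ satisfy [+high], [+round].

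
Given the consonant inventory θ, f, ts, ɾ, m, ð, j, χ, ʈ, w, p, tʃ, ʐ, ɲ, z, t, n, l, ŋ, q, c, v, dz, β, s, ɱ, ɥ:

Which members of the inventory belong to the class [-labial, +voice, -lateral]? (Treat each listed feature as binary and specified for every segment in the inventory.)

ɾ, ð, j, ʐ, ɲ, z, n, ŋ, dz

Checking each segment against [-labial], [+voice], [-lateral]: /ɾ/ (alveolar tap), /ð/ (voiced dental fricative), /j/ (palatal glide), /ʐ/ (voiced retroflex fricative), /ɲ/ (palatal nasal), /z/ (voiced alveolar fricative), among others, satisfy every feature; every other segment in the inventory fails at least one.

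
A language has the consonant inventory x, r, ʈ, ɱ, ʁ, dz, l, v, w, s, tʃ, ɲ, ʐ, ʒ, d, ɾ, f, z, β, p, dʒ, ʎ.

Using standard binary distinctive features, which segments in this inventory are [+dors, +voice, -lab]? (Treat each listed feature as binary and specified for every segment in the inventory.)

ʁ, ɲ, ʎ

First, the [+dorsal] segments are /x, ʁ, w, ɲ, ʎ/.
Among these, [+voice] gives /ʁ, w, ɲ, ʎ/.
Of those, [-labial] leaves /ʁ, ɲ, ʎ/.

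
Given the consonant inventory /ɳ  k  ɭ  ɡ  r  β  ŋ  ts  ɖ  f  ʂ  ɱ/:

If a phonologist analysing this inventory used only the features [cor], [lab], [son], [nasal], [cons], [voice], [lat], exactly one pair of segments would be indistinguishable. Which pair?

/ts/ (voiceless alveolar affricate) and /ʂ/ (voiceless retroflex fricative) are both [+coronal], [−labial], [−sonorant], [−nasal], [+consonantal], [−voice], [−lateral], so none of the listed features separates them. (They do differ in [continuant] and [anterior], which are not among the given features.) Every other pair in the inventory differs on at least one listed feature.

ts, ʂ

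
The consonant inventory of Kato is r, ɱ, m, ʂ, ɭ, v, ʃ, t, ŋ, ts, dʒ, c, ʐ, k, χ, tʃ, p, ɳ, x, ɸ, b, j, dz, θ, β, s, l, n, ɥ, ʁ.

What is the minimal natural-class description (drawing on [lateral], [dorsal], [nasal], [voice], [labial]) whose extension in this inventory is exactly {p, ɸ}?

[−voice, +labial]

The class [−voice], [+labial] has exactly /p, ɸ/ as its extension in this inventory. No smaller conjunction from the listed features achieves this: [+labial] alone would also admit /ɱ, m, v, b, …/; [−voice] alone would also admit /ʂ, ʃ, t, ts, …/; and checking the remaining single features turns up none with this extension.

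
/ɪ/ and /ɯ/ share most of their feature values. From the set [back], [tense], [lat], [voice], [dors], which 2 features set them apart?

[back], [tense]

/ɪ/ (high front unrounded lax vowel) and /ɯ/ (high back unrounded vowel) agree on [-lateral], [+voice], [+dorsal]. They differ on [back] (/ɪ/ [-], /ɯ/ [+]), [tense] (/ɪ/ [-], /ɯ/ [+]).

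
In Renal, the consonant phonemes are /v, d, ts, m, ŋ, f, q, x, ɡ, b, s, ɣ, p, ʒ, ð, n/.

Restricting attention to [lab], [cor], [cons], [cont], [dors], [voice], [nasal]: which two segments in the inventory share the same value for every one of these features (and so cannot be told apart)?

/ʒ/ (voiced postalveolar fricative) and /ð/ (voiced dental fricative) are both [-labial], [+coronal], [+consonantal], [+continuant], [-dorsal], [+voice], [-nasal], so none of the listed features separates them. (They do differ in [strident] and [anterior], which are not among the given features.) Every other pair in the inventory differs on at least one listed feature.

ʒ, ð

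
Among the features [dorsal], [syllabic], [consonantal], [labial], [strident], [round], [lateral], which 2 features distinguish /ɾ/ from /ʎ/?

/ɾ/ (alveolar tap) and /ʎ/ (palatal lateral approximant) agree on [−syllabic], [+consonantal], [−labial], [−strident], [−round]. They differ on [lateral] (/ɾ/ [−], /ʎ/ [+]), [dorsal] (/ɾ/ [−], /ʎ/ [+]).

[lateral], [dorsal]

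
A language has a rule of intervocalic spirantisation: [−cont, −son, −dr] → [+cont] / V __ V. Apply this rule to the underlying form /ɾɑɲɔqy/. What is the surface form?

[ɾɑɲɔχy]

Only /q/ occurs between two vowels (/ɔ/ __ /y/) and matches the structural description. It is a voiceless uvular stop, so [−cont, −son, −dr] holds; changing it to [+continuant] with all other features held fixed yields /χ/ (voiceless uvular fricative). No other segment meets both the structural description and the environment, so the output is [ɾɑɲɔχy].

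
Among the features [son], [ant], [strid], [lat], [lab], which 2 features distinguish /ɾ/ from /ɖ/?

The two segments share [−strident], [−lateral], [−labial]. The only features from the list on which they differ: /ɾ/ is [+sonorant] while /ɖ/ is [−sonorant]; /ɾ/ is [+anterior] while /ɖ/ is [−anterior].

[sonorant], [anterior]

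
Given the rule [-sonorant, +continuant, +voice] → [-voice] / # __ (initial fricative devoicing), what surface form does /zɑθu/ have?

[sɑθu]

/z/ satisfies [-sonorant, +continuant, +voice] and sits in # __. The [-voice] counterpart of the voiced alveolar fricative is /s/. Other segments in /zɑθu/ either fail the structural description or are not in the environment, so the surface form is [sɑθu].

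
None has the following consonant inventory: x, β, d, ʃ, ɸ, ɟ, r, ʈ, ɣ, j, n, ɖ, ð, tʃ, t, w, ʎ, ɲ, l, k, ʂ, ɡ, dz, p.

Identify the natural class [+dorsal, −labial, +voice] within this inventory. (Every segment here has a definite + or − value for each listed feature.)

ɟ, ɣ, j, ʎ, ɲ, ɡ

Checking each segment against [+dorsal], [−labial], [+voice]: /ɟ/ (voiced palatal stop), /ɣ/ (voiced velar fricative), /j/ (palatal glide), /ʎ/ (palatal lateral approximant), /ɲ/ (palatal nasal), /ɡ/ (voiced velar stop) satisfy every feature; every other segment in the inventory fails at least one.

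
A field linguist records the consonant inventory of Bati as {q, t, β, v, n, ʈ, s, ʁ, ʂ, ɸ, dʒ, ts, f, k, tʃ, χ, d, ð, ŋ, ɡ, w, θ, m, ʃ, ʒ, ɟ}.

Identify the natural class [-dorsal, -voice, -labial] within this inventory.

t, ʈ, s, ʂ, ts, tʃ, θ, ʃ

Checking each segment against [-dorsal], [-voice], [-labial]: /t/ (voiceless alveolar stop), /ʈ/ (voiceless retroflex stop), /s/ (voiceless alveolar fricative), /ʂ/ (voiceless retroflex fricative), /ts/ (voiceless alveolar affricate), /tʃ/ (voiceless postalveolar affricate), among others, satisfy every feature; every other segment in the inventory fails at least one.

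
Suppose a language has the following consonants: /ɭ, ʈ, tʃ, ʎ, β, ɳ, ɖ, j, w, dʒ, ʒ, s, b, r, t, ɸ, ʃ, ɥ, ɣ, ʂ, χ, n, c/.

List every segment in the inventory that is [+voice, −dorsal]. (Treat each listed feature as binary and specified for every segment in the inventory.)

Checking each segment against [+voice], [−dorsal]: /ɭ/ (retroflex lateral approximant), /β/ (voiced bilabial fricative), /ɳ/ (retroflex nasal), /ɖ/ (voiced retroflex stop), /dʒ/ (voiced postalveolar affricate), /ʒ/ (voiced postalveolar fricative), among others, satisfy every feature; every other segment in the inventory fails at least one.

ɭ, β, ɳ, ɖ, dʒ, ʒ, b, r, n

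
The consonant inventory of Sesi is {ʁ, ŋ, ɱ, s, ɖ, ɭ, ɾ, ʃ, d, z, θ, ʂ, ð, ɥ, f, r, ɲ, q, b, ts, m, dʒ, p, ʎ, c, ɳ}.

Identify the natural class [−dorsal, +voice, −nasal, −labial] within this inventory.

ɖ, ɭ, ɾ, d, z, ð, r, dʒ

Eliminate segments failing any feature: /ʁ, ŋ, ɥ, ɲ, q, ʎ, c/ are [+dorsal]; /ɱ, m, ɳ/ are [+nasal]; /s, ʃ, θ, ʂ, f, ts, p/ are [−voice]; /b/ is [+labial]. The remaining /ɖ, ɭ, ɾ, d, z, ð, r, dʒ/ satisfy [−dorsal], [+voice], [−nasal], [−labial].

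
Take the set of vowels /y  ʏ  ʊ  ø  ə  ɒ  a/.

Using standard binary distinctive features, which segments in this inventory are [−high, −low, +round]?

ø

Eliminate segments failing any feature: /y, ʏ, ʊ/ are [+high]; /ə/ is [−round]; /ɒ, a/ are [+low]. The remaining /ø/ satisfy [−high], [−low], [+round].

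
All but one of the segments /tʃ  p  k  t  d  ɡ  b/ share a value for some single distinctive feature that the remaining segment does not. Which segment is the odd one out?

tʃ

/d, p, b, ɡ, t, k/ are all [-delayed release], but /tʃ/ (voiceless postalveolar affricate) is [+delayed release]. No other single segment can be removed to leave a set sharing one feature value that the removed segment lacks, so /tʃ/ is the odd one out.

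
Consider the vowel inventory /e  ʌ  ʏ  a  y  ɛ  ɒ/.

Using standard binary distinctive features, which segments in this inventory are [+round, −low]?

Among the inventory, the [+round] segments are /ʏ, y, ɒ/.
Of those, [−low] leaves /ʏ, y/.

ʏ, y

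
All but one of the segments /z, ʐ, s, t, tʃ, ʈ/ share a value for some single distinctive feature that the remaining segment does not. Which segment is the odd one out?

tʃ

[distributed] groups all but one: /ʐ, s, t, ʈ, z/ share [−distributed] while /tʃ/ (voiceless postalveolar affricate) alone is [+distributed]. Removing any other segment would not leave a single-feature class that excludes it.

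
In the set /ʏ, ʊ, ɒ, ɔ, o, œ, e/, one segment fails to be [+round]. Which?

/e/ is the mid front unrounded tense vowel, which is [−round]; the rest — /ɒ, ʊ, ʏ, o, œ, ɔ/ — are [+round].

e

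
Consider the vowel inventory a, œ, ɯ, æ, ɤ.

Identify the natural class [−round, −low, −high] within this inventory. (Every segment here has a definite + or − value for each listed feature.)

ɤ

Checking each segment against [−round], [−low], [−high]: /ɤ/ (mid back unrounded tense vowel) satisfies every feature; every other segment in the inventory fails at least one.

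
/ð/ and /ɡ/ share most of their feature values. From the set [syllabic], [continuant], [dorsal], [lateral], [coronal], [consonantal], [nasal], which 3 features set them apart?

[continuant], [coronal], [dorsal]

/ð/ is the voiced dental fricative and /ɡ/ is the voiced velar stop. Both are [−syllabic], [−lateral], [+consonantal], [−nasal]. /ð/ is [+continuant] while /ɡ/ is [−continuant]; /ð/ is [+coronal] while /ɡ/ is [−coronal]; /ð/ is [−dorsal] while /ɡ/ is [+dorsal], so the distinguishing features are [continuant], [coronal], [dorsal].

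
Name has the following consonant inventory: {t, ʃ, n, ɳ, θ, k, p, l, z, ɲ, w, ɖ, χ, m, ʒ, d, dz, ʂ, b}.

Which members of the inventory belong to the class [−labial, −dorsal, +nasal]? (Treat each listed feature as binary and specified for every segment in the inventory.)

First, the [−labial] segments are /t, ʃ, n, ɳ, θ, k, l, z, ɲ, ɖ, χ, ʒ, d, dz, ʂ/.
Intersecting with [−dorsal] gives /t, ʃ, n, ɳ, θ, l, z, ɖ, ʒ, d, dz, ʂ/.
Of those, [+nasal] leaves /n, ɳ/.

n, ɳ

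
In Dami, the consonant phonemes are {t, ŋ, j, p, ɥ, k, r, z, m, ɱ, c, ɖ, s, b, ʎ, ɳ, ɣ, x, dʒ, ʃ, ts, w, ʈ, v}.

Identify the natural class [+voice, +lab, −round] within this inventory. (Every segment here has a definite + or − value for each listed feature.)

First, the [+voice] segments are /ŋ, j, ɥ, r, z, m, ɱ, ɖ, b, ʎ, ɳ, ɣ, dʒ, w, v/.
Of those, [+labial] gives /ɥ, m, ɱ, b, w, v/.
Within that set, [−round] leaves /m, ɱ, b, v/.

m, ɱ, b, v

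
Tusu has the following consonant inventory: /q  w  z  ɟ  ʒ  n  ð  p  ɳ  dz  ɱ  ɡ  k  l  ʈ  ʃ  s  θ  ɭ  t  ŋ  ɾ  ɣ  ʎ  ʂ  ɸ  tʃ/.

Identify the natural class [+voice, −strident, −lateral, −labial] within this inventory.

ɟ, n, ð, ɳ, ɡ, ŋ, ɾ, ɣ

Checking each segment against [+voice], [−strident], [−lateral], [−labial]: /ɟ/ (voiced palatal stop), /n/ (alveolar nasal), /ð/ (voiced dental fricative), /ɳ/ (retroflex nasal), /ɡ/ (voiced velar stop), /ŋ/ (velar nasal), among others, satisfy every feature; every other segment in the inventory fails at least one.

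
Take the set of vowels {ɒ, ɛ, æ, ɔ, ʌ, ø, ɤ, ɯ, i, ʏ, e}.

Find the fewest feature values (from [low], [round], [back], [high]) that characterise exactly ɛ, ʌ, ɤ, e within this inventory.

/ɛ, ʌ, ɤ, e/ are all [-high], [-low], [-round], and no other segment in the inventory matches all three values. Dropping any one of them over-generates: [-low, -round] alone would also admit /ɯ, i/; [-high, -round] alone would also admit /æ/; [-high, -low] alone would also admit /ɔ, ø/. No other combination of two listed features picks out exactly this set either, so fewer than three features will not do.

[-high, -low, -round]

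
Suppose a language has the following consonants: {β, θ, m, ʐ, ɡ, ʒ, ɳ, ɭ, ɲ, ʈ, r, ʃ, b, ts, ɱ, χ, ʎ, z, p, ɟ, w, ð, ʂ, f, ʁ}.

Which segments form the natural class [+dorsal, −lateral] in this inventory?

ɡ, ɲ, χ, ɟ, w, ʁ

Checking each segment against [+dorsal], [−lateral]: /ɡ/ (voiced velar stop), /ɲ/ (palatal nasal), /χ/ (voiceless uvular fricative), /ɟ/ (voiced palatal stop), /w/ (labial-velar glide), /ʁ/ (voiced uvular fricative) satisfy every feature; every other segment in the inventory fails at least one.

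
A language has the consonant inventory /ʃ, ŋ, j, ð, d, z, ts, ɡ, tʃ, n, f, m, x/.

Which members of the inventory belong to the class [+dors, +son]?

Eliminate segments failing any feature: /ʃ, ð, d, z, ts, tʃ, n, f, m/ are [−dorsal]; /ɡ, x/ are [−sonorant]. The remaining /ŋ, j/ satisfy [+dorsal], [+sonorant].

ŋ, j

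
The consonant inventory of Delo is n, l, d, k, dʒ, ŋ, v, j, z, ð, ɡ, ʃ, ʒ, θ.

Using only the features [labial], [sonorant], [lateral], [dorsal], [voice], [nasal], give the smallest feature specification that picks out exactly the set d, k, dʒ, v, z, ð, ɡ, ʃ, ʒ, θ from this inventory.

[−sonorant]

The target set is precisely the extension of [−sonorant] in this inventory.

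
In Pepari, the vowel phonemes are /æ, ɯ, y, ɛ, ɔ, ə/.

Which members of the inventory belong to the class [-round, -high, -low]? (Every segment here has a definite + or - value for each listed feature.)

Eliminate segments failing any feature: /æ/ is [+low]; /ɯ/ is [+high]; /y, ɔ/ are [+round]. The remaining /ɛ, ə/ satisfy [-round], [-high], [-low].

ɛ, ə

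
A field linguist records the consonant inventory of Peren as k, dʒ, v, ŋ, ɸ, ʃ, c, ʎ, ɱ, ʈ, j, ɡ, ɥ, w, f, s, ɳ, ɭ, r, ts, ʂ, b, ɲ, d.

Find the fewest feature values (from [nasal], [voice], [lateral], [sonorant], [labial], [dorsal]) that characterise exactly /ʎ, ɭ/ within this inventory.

Every target segment is [+lateral] and no other inventory member is, so one feature is enough.

[+lateral]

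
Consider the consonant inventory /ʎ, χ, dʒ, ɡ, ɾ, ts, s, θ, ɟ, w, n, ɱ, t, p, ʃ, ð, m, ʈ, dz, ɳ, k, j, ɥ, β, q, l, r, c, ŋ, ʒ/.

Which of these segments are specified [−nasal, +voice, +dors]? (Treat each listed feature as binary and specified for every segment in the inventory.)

Checking each segment against [−nasal], [+voice], [+dorsal]: /ʎ/ (palatal lateral approximant), /ɡ/ (voiced velar stop), /ɟ/ (voiced palatal stop), /w/ (labial-velar glide), /j/ (palatal glide), /ɥ/ (labial-palatal glide) satisfy every feature; every other segment in the inventory fails at least one.

ʎ, ɡ, ɟ, w, j, ɥ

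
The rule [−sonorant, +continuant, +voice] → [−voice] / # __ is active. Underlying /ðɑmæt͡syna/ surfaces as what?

Only the initial segment /ð/ is both word-initial and matches the structural description. It is a voiced dental fricative, so [−sonorant, +continuant, +voice] holds; changing it to [−voice] with all other features held fixed yields /θ/ (voiceless dental fricative). No other segment meets both the structural description and the environment, so the output is [θɑmæt͡syna].

[θɑmæt͡syna]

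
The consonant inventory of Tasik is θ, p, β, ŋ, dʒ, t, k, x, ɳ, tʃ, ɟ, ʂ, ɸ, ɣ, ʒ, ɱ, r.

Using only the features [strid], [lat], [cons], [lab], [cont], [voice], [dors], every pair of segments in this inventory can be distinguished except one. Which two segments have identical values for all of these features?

/ɟ/ (voiced palatal stop) and /ŋ/ (velar nasal) are both [-strident], [-lateral], [+consonantal], [-labial], [-continuant], [+voice], [+dorsal], so none of the listed features separates them. (They do differ in [sonorant], [nasal] and [back], which are not among the given features.) Every other pair in the inventory differs on at least one listed feature.

ɟ, ŋ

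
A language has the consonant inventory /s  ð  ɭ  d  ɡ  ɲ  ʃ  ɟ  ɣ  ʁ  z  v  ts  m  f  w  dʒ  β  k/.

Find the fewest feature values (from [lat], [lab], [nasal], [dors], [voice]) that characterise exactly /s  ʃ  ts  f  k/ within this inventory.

[−voice]

Every target segment is [−voice] and no other inventory member is, so one feature is enough.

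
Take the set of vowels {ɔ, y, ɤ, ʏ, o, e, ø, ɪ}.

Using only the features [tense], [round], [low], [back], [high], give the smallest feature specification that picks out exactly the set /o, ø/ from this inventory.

[−high, +round, +tense]

The class [−high], [+round], [+tense] has exactly /o, ø/ as its extension in this inventory. No smaller conjunction from the listed features achieves this: [+round, +tense] alone would also admit /y/; [−high, +tense] alone would also admit /ɤ, e/; [−high, +round] alone would also admit /ɔ/; and checking the remaining two-feature bundles turns up none with this extension.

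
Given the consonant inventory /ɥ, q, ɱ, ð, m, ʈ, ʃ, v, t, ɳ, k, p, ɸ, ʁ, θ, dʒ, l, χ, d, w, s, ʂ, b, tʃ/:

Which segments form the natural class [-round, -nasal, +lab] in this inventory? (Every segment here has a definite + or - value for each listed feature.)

v, p, ɸ, b

Checking each segment against [-round], [-nasal], [+labial]: /v/ (voiced labiodental fricative), /p/ (voiceless bilabial stop), /ɸ/ (voiceless bilabial fricative), /b/ (voiced bilabial stop) satisfy every feature; every other segment in the inventory fails at least one.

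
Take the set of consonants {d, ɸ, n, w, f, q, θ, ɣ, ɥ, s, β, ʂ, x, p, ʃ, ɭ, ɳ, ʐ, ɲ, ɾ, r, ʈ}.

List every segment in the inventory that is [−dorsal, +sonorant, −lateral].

First, the [−dorsal] segments are /d, ɸ, n, f, θ, s, β, ʂ, p, ʃ, ɭ, ɳ, ʐ, ɾ, r, ʈ/.
Intersecting with [+sonorant] gives /n, ɭ, ɳ, ɾ, r/.
Then [−lateral] leaves /n, ɳ, ɾ, r/.

n, ɳ, ɾ, r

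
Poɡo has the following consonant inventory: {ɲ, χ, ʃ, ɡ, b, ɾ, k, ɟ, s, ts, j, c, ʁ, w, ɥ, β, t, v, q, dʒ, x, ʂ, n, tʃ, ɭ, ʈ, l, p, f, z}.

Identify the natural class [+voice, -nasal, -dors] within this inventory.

Eliminate segments failing any feature: /ɲ, n/ are [+nasal]; /χ, ʃ, k, s, ts, c, t, q, x, ʂ, tʃ, ʈ, p, f/ are [-voice]; /ɡ, ɟ, j, ʁ, w, ɥ/ are [+dorsal]. The remaining /b, ɾ, β, v, dʒ, ɭ, l, z/ satisfy [+voice], [-nasal], [-dorsal].

b, ɾ, β, v, dʒ, ɭ, l, z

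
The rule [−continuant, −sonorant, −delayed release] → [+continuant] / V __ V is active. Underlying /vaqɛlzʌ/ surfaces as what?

/q/ satisfies [−continuant, −sonorant, −delayed release] and sits in V __ V. The [+continuant] counterpart of the voiceless uvular stop is /χ/. Other segments in /vaqɛlzʌ/ either fail the structural description or are not in the environment, so the surface form is [vaχɛlzʌ].

[vaχɛlzʌ]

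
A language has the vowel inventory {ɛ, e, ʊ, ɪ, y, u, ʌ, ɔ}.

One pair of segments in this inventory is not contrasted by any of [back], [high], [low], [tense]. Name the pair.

On the given features, /ɔ/ and /ʌ/ have an identical profile: [+back], [−high], [−low], [−tense]. No other two segments in the inventory coincide on all 4 features. (They do differ in [labial] and [round], which are not among the given features.)

ɔ, ʌ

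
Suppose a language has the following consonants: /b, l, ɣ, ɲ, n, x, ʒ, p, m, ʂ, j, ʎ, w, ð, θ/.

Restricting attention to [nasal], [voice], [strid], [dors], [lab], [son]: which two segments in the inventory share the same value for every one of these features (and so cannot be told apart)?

j, ʎ

/j/ (palatal glide) and /ʎ/ (palatal lateral approximant) are both [-nasal], [+voice], [-strident], [+dorsal], [-labial], [+sonorant], so none of the listed features separates them. (They do differ in [lateral], which is not among the given features.) Every other pair in the inventory differs on at least one listed feature.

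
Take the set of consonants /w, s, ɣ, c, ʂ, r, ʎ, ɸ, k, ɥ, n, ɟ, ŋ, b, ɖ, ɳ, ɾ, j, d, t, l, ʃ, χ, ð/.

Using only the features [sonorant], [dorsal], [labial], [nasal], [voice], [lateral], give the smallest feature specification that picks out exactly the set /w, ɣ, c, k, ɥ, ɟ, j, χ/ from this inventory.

[-nasal, -lateral, +dorsal]

The class [-nasal], [-lateral], [+dorsal] has exactly /w, ɣ, c, k, ɥ, ɟ, j, χ/ as its extension in this inventory. No smaller conjunction from the listed features achieves this: [-lateral, +dorsal] alone would also admit /ŋ/; [-nasal, +dorsal] alone would also admit /ʎ/; [-nasal, -lateral] alone would also admit /s, ʂ, r, ɸ, …/; and checking the remaining two-feature bundles turns up none with this extension.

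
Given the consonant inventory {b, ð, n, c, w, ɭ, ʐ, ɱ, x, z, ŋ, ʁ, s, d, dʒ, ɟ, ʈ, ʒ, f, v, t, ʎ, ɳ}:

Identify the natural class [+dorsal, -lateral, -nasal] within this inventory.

c, w, x, ʁ, ɟ

First, the [+dorsal] segments are /c, w, x, ŋ, ʁ, ɟ, ʎ/.
Then [-lateral] gives /c, w, x, ŋ, ʁ, ɟ/.
Then [-nasal] leaves /c, w, x, ʁ, ɟ/.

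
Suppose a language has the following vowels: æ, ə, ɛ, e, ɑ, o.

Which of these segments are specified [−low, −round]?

ə, ɛ, e

Checking each segment against [−low], [−round]: /ə/ (mid central vowel (schwa)), /ɛ/ (mid front unrounded lax vowel), /e/ (mid front unrounded tense vowel) satisfy every feature; every other segment in the inventory fails at least one.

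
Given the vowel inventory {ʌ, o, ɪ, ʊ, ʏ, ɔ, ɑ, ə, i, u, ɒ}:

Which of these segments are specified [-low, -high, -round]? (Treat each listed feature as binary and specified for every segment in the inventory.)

ʌ, ə

Eliminate segments failing any feature: /o, ɔ/ are [+round]; /ɪ, ʊ, ʏ, i, u/ are [+high]; /ɑ, ɒ/ are [+low]. The remaining /ʌ, ə/ satisfy [-low], [-high], [-round].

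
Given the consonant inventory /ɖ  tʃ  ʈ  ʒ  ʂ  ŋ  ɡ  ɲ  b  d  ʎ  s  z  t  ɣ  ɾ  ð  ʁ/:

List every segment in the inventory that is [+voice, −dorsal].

ɖ, ʒ, b, d, z, ɾ, ð

First, the [+voice] segments are /ɖ, ʒ, ŋ, ɡ, ɲ, b, d, ʎ, z, ɣ, ɾ, ð, ʁ/.
Then [−dorsal] leaves /ɖ, ʒ, b, d, z, ɾ, ð/.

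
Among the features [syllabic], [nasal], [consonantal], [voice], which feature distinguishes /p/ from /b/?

The two segments share [-syllabic], [-nasal], [+consonantal]. The only feature from the list on which they differ: /p/ is [-voice] while /b/ is [+voice].

[voice]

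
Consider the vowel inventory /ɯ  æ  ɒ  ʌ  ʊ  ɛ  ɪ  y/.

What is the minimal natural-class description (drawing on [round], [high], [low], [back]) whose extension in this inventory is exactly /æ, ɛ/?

[−high, −back]

Every target segment is [−high], [−back]; each remaining inventory member fails at least one of these. Each conjunct is needed — [−back] alone would also admit /ɪ, y/; [−high] alone would also admit /ɒ, ʌ/ — and no other single listed feature has exactly this extension, so two is the minimum.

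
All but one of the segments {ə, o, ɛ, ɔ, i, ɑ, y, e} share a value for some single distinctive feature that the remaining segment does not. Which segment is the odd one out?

ɑ

/ɔ, ə, i, o, y, ɛ, e/ are all [−low], but /ɑ/ (low back unrounded vowel) is [+low]. No other single segment can be removed to leave a set sharing one feature value that the removed segment lacks, so /ɑ/ is the odd one out.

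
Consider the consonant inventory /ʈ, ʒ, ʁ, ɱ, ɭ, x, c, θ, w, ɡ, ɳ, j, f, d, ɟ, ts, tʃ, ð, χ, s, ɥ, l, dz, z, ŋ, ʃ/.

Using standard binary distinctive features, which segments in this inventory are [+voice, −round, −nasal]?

ʒ, ʁ, ɭ, ɡ, j, d, ɟ, ð, l, dz, z

Eliminate segments failing any feature: /ʈ, x, c, θ, f, ts, tʃ, χ, s, ʃ/ are [−voice]; /ɱ, ɳ, ŋ/ are [+nasal]; /w, ɥ/ are [+round]. The remaining /ʒ, ʁ, ɭ, ɡ, j, d, ɟ, ð, l, dz, z/ satisfy [+voice], [−round], [−nasal].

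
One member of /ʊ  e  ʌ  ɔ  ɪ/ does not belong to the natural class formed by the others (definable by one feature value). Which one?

e

/ʌ, ʊ, ɔ, ɪ/ are all [−tense], but /e/ (mid front unrounded tense vowel) is [+tense]. No other single segment can be removed to leave a set sharing one feature value that the removed segment lacks, so /e/ is the odd one out.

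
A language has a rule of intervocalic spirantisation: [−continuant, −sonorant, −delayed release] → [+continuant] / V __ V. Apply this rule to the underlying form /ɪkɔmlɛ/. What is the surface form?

The only segment in the rule's environment that also matches [−continuant, −sonorant, −delayed release] is /k/. Applying [+continuant] turns the voiceless velar stop into /x/ (voiceless velar fricative), giving [ɪxɔmlɛ].

[ɪxɔmlɛ]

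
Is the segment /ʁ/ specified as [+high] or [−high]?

[−high]

/ʁ/ is the voiced uvular fricative. The feature [high] marks segments produced with the tongue body raised; /ʁ/ lacks this property, so it is [−high].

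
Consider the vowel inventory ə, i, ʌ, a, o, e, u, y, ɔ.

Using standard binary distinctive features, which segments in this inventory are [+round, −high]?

o, ɔ

Eliminate segments failing any feature: /ə, i, ʌ, a, e/ are [−round]; /u, y/ are [+high]. The remaining /o, ɔ/ satisfy [+round], [−high].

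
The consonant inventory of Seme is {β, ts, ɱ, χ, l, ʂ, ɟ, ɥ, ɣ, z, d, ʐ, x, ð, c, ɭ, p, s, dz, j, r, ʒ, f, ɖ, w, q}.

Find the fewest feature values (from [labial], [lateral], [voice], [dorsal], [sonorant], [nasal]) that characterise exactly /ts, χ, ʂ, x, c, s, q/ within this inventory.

[−voice, −labial]

The class [−voice], [−labial] has exactly /ts, χ, ʂ, x, c, s, q/ as its extension in this inventory. No smaller conjunction from the listed features achieves this: [−labial] alone would also admit /l, ɟ, ɣ, z, …/; [−voice] alone would also admit /p, f/; and checking the remaining single features turns up none with this extension.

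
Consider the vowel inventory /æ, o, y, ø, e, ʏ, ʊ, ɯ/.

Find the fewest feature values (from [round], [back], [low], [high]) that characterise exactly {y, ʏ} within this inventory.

The class [+high], [−back] has exactly /y, ʏ/ as its extension in this inventory. No smaller conjunction from the listed features achieves this: [−back] alone would also admit /æ, ø, e/; [+high] alone would also admit /ʊ, ɯ/; and checking the remaining single features turns up none with this extension.

[+high, −back]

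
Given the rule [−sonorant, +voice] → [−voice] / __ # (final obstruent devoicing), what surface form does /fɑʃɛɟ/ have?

[fɑʃɛc]

Only the final segment /ɟ/ is both word-final and matches the structural description. It is a voiced palatal stop, so [−sonorant, +voice] holds; changing it to [−voice] with all other features held fixed yields /c/ (voiceless palatal stop). No other segment meets both the structural description and the environment, so the output is [fɑʃɛc].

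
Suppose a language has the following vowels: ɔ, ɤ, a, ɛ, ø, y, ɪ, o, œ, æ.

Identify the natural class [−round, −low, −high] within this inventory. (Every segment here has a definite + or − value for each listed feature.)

ɤ, ɛ

Eliminate segments failing any feature: /ɔ, ø, y, o, œ/ are [+round]; /a, æ/ are [+low]; /ɪ/ is [+high]. The remaining /ɤ, ɛ/ satisfy [−round], [−low], [−high].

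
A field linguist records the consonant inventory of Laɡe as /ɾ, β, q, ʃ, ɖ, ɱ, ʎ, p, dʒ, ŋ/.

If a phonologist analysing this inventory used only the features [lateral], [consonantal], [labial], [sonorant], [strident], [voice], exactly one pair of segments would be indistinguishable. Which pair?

On the given features, /ɾ/ and /ŋ/ have an identical profile: [−lateral], [+consonantal], [−labial], [+sonorant], [−strident], [+voice]. No other two segments in the inventory coincide on all 6 features. (They do differ in [nasal], [coronal] and [dorsal], which are not among the given features.)

ɾ, ŋ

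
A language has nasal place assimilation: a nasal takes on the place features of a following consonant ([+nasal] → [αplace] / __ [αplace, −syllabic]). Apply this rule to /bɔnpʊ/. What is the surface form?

/n/ sits before the [+labial] consonant /p/, so it takes on [+labial] and surfaces as /m/. The rest of the form is unaffected: [bɔmpʊ].

[bɔmpʊ]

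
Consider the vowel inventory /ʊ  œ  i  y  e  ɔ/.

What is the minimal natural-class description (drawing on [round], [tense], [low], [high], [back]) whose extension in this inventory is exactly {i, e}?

[−round]

Every target segment is [−round] and no other inventory member is, so one feature is enough.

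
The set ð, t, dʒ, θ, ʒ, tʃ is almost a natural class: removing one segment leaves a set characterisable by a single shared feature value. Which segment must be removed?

t

The remaining segments after removing /t/ share [+distributed]; /t/ (voiceless alveolar stop) is [−distributed]. For every other candidate removal, the leftover set fails to share any single feature value that the removed segment lacks.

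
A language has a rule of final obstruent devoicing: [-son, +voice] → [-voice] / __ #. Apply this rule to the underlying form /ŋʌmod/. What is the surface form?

[ŋʌmot]

The only segment in the rule's environment that also matches [-son, +voice] is /d/. Applying [-voice] turns the voiced alveolar stop into /t/ (voiceless alveolar stop), giving [ŋʌmot].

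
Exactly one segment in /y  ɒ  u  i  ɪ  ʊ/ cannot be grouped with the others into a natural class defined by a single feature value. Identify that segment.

ɒ

/y, u, ʊ, ɪ, i/ are all [+high], but /ɒ/ (low back rounded vowel) is [-high]. No other single segment can be removed to leave a set sharing one feature value that the removed segment lacks, so /ɒ/ is the odd one out.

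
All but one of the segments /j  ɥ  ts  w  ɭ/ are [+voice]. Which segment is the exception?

ts

/ɭ, j, ɥ, w/ are all [+voice]; /ts/ (voiceless alveolar affricate) is [−voice].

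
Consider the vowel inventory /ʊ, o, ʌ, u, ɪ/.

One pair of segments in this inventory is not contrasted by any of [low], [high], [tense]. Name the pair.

ɪ, ʊ

Both /ɪ/ and /ʊ/ are [−low], [+high], [−tense]. Since the list omits [labial], [round] and [back] — which do distinguish the high front unrounded lax vowel from the high back rounded lax vowel — this pair collapses; all other pairs remain distinct.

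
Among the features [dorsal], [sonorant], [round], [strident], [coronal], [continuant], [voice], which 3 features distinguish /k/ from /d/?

/k/ is the voiceless velar stop and /d/ is the voiced alveolar stop. Both are [-sonorant], [-round], [-strident], [-continuant]. /k/ is [-voice] while /d/ is [+voice]; /k/ is [-coronal] while /d/ is [+coronal]; /k/ is [+dorsal] while /d/ is [-dorsal], so the distinguishing features are [voice], [coronal], [dorsal].

[voice], [coronal], [dorsal]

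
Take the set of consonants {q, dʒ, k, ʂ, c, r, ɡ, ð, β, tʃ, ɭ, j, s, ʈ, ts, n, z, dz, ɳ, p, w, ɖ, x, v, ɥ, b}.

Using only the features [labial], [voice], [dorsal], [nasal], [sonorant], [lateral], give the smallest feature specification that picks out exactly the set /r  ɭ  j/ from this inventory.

[+sonorant, -nasal, -labial]

/r, ɭ, j/ are all [+sonorant], [-nasal], [-labial], and no other segment in the inventory matches all three values. Dropping any one of them over-generates: [-nasal, -labial] alone would also admit /q, dʒ, k, ʂ, …/; [+sonorant, -labial] alone would also admit /n, ɳ/; [+sonorant, -nasal] alone would also admit /w, ɥ/. No other combination of two listed features picks out exactly this set either, so fewer than three features will not do.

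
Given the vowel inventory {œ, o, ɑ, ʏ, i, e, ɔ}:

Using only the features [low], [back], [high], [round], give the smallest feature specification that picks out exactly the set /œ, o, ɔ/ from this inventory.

[-high, +round]

Every target segment is [-high], [+round]; each remaining inventory member fails at least one of these. Each conjunct is needed — [+round] alone would also admit /ʏ/; [-high] alone would also admit /ɑ, e/ — and no other single listed feature has exactly this extension, so two is the minimum.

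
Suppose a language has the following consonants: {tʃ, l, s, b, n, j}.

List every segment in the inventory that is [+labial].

The [+labial] segments here are /b/; the remaining /tʃ, l, s, n, j/ are [-labial].

b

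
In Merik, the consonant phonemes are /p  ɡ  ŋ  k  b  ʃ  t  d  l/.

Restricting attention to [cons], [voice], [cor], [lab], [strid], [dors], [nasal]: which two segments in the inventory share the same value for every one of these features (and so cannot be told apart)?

d, l

/d/ (voiced alveolar stop) and /l/ (alveolar lateral approximant) are both [+consonantal], [+voice], [+coronal], [-labial], [-strident], [-dorsal], [-nasal], so none of the listed features separates them. (They do differ in [sonorant] and [lateral], which are not among the given features.) Every other pair in the inventory differs on at least one listed feature.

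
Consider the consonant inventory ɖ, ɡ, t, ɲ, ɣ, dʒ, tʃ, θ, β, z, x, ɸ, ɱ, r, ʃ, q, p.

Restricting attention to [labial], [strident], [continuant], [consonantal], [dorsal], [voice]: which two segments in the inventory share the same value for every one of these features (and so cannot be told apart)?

ɲ, ɡ

/ɲ/ (palatal nasal) and /ɡ/ (voiced velar stop) are both [−labial], [−strident], [−continuant], [+consonantal], [+dorsal], [+voice], so none of the listed features separates them. (They do differ in [sonorant], [nasal] and [back], which are not among the given features.) Every other pair in the inventory differs on at least one listed feature.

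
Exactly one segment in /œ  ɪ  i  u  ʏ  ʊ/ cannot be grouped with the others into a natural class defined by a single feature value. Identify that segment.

œ

/u, ɪ, i, ʏ, ʊ/ are all [+high], but /œ/ (mid front rounded lax vowel) is [−high]. No other single segment can be removed to leave a set sharing one feature value that the removed segment lacks, so /œ/ is the odd one out.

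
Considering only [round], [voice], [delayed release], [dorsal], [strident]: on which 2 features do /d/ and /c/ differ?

The two segments share [−round], [−delayed release], [−strident]. The only features from the list on which they differ: /d/ is [+voice] while /c/ is [−voice]; /d/ is [−dorsal] while /c/ is [+dorsal].

[voice], [dorsal]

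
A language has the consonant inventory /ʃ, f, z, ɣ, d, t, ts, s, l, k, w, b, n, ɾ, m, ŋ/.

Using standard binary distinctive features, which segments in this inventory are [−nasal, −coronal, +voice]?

ɣ, w, b

Checking each segment against [−nasal], [−coronal], [+voice]: /ɣ/ (voiced velar fricative), /w/ (labial-velar glide), /b/ (voiced bilabial stop) satisfy every feature; every other segment in the inventory fails at least one.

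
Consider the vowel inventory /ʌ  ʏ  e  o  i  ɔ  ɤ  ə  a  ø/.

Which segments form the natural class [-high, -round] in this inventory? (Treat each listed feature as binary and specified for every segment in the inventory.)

ʌ, e, ɤ, ə, a

First, the [-high] segments are /ʌ, e, o, ɔ, ɤ, ə, a, ø/.
Among these, [-round] leaves /ʌ, e, ɤ, ə, a/.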